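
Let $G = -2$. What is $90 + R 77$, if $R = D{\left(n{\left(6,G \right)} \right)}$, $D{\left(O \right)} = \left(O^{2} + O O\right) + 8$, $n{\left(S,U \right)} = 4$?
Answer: $3170$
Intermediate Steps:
$D{\left(O \right)} = 8 + 2 O^{2}$ ($D{\left(O \right)} = \left(O^{2} + O^{2}\right) + 8 = 2 O^{2} + 8 = 8 + 2 O^{2}$)
$R = 40$ ($R = 8 + 2 \cdot 4^{2} = 8 + 2 \cdot 16 = 8 + 32 = 40$)
$90 + R 77 = 90 + 40 \cdot 77 = 90 + 3080 = 3170$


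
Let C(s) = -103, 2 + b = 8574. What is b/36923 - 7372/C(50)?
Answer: 273079272/3803069 ≈ 71.805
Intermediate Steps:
b = 8572 (b = -2 + 8574 = 8572)
b/36923 - 7372/C(50) = 8572/36923 - 7372/(-103) = 8572*(1/36923) - 7372*(-1/103) = 8572/36923 + 7372/103 = 273079272/3803069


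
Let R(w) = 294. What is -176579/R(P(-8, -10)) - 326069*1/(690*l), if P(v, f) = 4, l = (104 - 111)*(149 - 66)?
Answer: -841582036/1403115 ≈ -599.80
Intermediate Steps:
l = -581 (l = -7*83 = -581)
-176579/R(P(-8, -10)) - 326069*1/(690*l) = -176579/294 - 326069/(690*(-581)) = -176579*1/294 - 326069/(-400890) = -176579/294 - 326069*(-1/400890) = -176579/294 + 326069/400890 = -841582036/1403115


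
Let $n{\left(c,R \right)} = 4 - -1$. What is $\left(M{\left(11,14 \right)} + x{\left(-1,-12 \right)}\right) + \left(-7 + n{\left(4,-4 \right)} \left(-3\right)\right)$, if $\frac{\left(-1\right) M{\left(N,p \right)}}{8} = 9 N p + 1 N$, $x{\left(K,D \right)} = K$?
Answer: $-11199$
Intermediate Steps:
$M{\left(N,p \right)} = - 8 N - 72 N p$ ($M{\left(N,p \right)} = - 8 \left(9 N p + 1 N\right) = - 8 \left(9 N p + N\right) = - 8 \left(N + 9 N p\right) = - 8 N - 72 N p$)
$n{\left(c,R \right)} = 5$ ($n{\left(c,R \right)} = 4 + 1 = 5$)
$\left(M{\left(11,14 \right)} + x{\left(-1,-12 \right)}\right) + \left(-7 + n{\left(4,-4 \right)} \left(-3\right)\right) = \left(\left(-8\right) 11 \left(1 + 9 \cdot 14\right) - 1\right) + \left(-7 + 5 \left(-3\right)\right) = \left(\left(-8\right) 11 \left(1 + 126\right) - 1\right) - 22 = \left(\left(-8\right) 11 \cdot 127 - 1\right) - 22 = \left(-11176 - 1\right) - 22 = -11177 - 22 = -11199$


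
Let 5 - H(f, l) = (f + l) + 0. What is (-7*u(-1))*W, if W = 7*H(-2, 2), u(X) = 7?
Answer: -1715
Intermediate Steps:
H(f, l) = 5 - f - l (H(f, l) = 5 - ((f + l) + 0) = 5 - (f + l) = 5 + (-f - l) = 5 - f - l)
W = 35 (W = 7*(5 - 1*(-2) - 1*2) = 7*(5 + 2 - 2) = 7*5 = 35)
(-7*u(-1))*W = -7*7*35 = -49*35 = -1715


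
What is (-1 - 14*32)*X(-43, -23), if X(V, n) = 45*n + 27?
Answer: 452592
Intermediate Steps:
X(V, n) = 27 + 45*n
(-1 - 14*32)*X(-43, -23) = (-1 - 14*32)*(27 + 45*(-23)) = (-1 - 448)*(27 - 1035) = -449*(-1008) = 452592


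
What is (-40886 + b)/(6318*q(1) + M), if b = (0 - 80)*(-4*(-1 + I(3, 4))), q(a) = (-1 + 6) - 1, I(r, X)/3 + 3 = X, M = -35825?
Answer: 40246/10553 ≈ 3.8137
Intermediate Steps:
I(r, X) = -9 + 3*X
q(a) = 4 (q(a) = 5 - 1 = 4)
b = 640 (b = (0 - 80)*(-4*(-1 + (-9 + 3*4))) = -(-320)*(-1 + (-9 + 12)) = -(-320)*(-1 + 3) = -(-320)*2 = -80*(-8) = 640)
(-40886 + b)/(6318*q(1) + M) = (-40886 + 640)/(6318*4 - 35825) = -40246/(25272 - 35825) = -40246/(-10553) = -40246*(-1/10553) = 40246/10553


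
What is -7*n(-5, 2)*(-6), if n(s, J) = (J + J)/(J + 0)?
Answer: 84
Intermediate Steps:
n(s, J) = 2 (n(s, J) = (2*J)/J = 2)
-7*n(-5, 2)*(-6) = -7*2*(-6) = -14*(-6) = 84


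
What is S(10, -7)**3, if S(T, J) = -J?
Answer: 343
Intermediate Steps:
S(10, -7)**3 = (-1*(-7))**3 = 7**3 = 343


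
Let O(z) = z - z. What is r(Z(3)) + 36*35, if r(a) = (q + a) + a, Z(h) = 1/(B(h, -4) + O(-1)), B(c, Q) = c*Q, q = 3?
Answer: 7577/6 ≈ 1262.8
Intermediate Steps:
B(c, Q) = Q*c
O(z) = 0
Z(h) = -1/(4*h) (Z(h) = 1/(-4*h + 0) = 1/(-4*h) = -1/(4*h))
r(a) = 3 + 2*a (r(a) = (3 + a) + a = 3 + 2*a)
r(Z(3)) + 36*35 = (3 + 2*(-1/4/3)) + 36*35 = (3 + 2*(-1/4*1/3)) + 1260 = (3 + 2*(-1/12)) + 1260 = (3 - 1/6) + 1260 = 17/6 + 1260 = 7577/6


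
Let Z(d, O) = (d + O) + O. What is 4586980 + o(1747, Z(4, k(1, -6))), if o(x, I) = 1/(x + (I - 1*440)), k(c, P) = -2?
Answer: 5995182861/1307 ≈ 4.5870e+6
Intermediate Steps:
Z(d, O) = d + 2*O (Z(d, O) = (O + d) + O = d + 2*O)
o(x, I) = 1/(-440 + I + x) (o(x, I) = 1/(x + (I - 440)) = 1/(x + (-440 + I)) = 1/(-440 + I + x))
4586980 + o(1747, Z(4, k(1, -6))) = 4586980 + 1/(-440 + (4 + 2*(-2)) + 1747) = 4586980 + 1/(-440 + (4 - 4) + 1747) = 4586980 + 1/(-440 + 0 + 1747) = 4586980 + 1/1307 = 5995182861/1307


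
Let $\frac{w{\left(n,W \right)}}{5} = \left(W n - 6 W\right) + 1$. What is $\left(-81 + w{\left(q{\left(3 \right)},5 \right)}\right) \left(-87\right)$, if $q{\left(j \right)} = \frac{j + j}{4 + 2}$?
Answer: $17487$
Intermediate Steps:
$q{\left(j \right)} = \frac{j}{3}$ ($q{\left(j \right)} = \frac{2 j}{6} = 2 j \frac{1}{6} = \frac{j}{3}$)
$w{\left(n,W \right)} = 5 - 30 W + 5 W n$ ($w{\left(n,W \right)} = 5 \left(\left(W n - 6 W\right) + 1\right) = 5 \left(\left(- 6 W + W n\right) + 1\right) = 5 \left(1 - 6 W + W n\right) = 5 - 30 W + 5 W n$)
$\left(-81 + w{\left(q{\left(3 \right)},5 \right)}\right) \left(-87\right) = \left(-81 + \left(5 - 150 + 5 \cdot 5 \cdot \frac{1}{3} \cdot 3\right)\right) \left(-87\right) = \left(-81 + \left(5 - 150 + 5 \cdot 5 \cdot 1\right)\right) \left(-87\right) = \left(-81 + \left(5 - 150 + 25\right)\right) \left(-87\right) = \left(-81 - 120\right) \left(-87\right) = \left(-201\right) \left(-87\right) = 17487$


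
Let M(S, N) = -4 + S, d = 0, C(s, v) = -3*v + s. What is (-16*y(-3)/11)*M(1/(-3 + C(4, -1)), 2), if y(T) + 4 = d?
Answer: -240/11 ≈ -21.818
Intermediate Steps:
C(s, v) = s - 3*v
y(T) = -4 (y(T) = -4 + 0 = -4)
(-16*y(-3)/11)*M(1/(-3 + C(4, -1)), 2) = (-(-64)/11)*(-4 + 1/(-3 + (4 - 3*(-1)))) = (-(-64)/11)*(-4 + 1/(-3 + (4 + 3))) = (-16*(-4/11))*(-4 + 1/(-3 + 7)) = 64*(-4 + 1/4)/11 = 64*(-4 + ¼)/11 = (64/11)*(-15/4) = -240/11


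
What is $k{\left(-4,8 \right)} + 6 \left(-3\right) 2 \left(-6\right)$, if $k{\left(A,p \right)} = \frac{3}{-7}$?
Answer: $\frac{1509}{7} \approx 215.57$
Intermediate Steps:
$k{\left(A,p \right)} = - \frac{3}{7}$ ($k{\left(A,p \right)} = 3 \left(- \frac{1}{7}\right) = - \frac{3}{7}$)
$k{\left(-4,8 \right)} + 6 \left(-3\right) 2 \left(-6\right) = - \frac{3}{7} + 6 \left(-3\right) 2 \left(-6\right) = - \frac{3}{7} + \left(-18\right) 2 \left(-6\right) = - \frac{3}{7} - -216 = - \frac{3}{7} + 216 = \frac{1509}{7}$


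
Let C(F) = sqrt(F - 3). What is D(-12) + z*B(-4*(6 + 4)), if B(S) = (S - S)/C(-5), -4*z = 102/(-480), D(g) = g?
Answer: -12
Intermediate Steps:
z = 17/320 (z = -51/(2*(-480)) = -51*(-1)/(2*480) = -1/4*(-17/80) = 17/320 ≈ 0.053125)
C(F) = sqrt(-3 + F)
B(S) = 0 (B(S) = (S - S)/(sqrt(-3 - 5)) = 0/(sqrt(-8)) = 0/((2*I*sqrt(2))) = 0*(-I*sqrt(2)/4) = 0)
D(-12) + z*B(-4*(6 + 4)) = -12 + (17/320)*0 = -12 + 0 = -12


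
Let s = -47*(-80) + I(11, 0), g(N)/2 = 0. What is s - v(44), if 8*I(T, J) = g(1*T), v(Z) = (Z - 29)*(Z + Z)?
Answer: 2440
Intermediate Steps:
g(N) = 0 (g(N) = 2*0 = 0)
v(Z) = 2*Z*(-29 + Z) (v(Z) = (-29 + Z)*(2*Z) = 2*Z*(-29 + Z))
I(T, J) = 0 (I(T, J) = (⅛)*0 = 0)
s = 3760 (s = -47*(-80) + 0 = 3760 + 0 = 3760)
s - v(44) = 3760 - 2*44*(-29 + 44) = 3760 - 2*44*15 = 3760 - 1*1320 = 3760 - 1320 = 2440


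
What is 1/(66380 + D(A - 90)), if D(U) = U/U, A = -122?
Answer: 1/66381 ≈ 1.5065e-5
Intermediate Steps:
D(U) = 1
1/(66380 + D(A - 90)) = 1/(66380 + 1) = 1/66381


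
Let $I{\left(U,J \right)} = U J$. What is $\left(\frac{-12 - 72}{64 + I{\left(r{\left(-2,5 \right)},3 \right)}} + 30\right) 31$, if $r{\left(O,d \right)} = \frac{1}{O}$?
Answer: $\frac{111042}{125} \approx 888.34$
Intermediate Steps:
$I{\left(U,J \right)} = J U$
$\left(\frac{-12 - 72}{64 + I{\left(r{\left(-2,5 \right)},3 \right)}} + 30\right) 31 = \left(\frac{-12 - 72}{64 + \frac{3}{-2}} + 30\right) 31 = \left(- \frac{84}{64 + 3 \left(- \frac{1}{2}\right)} + 30\right) 31 = \left(- \frac{84}{64 - \frac{3}{2}} + 30\right) 31 = \left(- \frac{84}{\frac{125}{2}} + 30\right) 31 = \left(\left(-84\right) \frac{2}{125} + 30\right) 31 = \left(- \frac{168}{125} + 30\right) 31 = \frac{3582}{125} \cdot 31 = \frac{111042}{125}$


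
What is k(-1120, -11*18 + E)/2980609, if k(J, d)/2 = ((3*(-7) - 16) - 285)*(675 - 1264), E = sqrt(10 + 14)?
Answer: 379316/2980609 ≈ 0.12726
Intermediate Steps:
E = 2*sqrt(6) (E = sqrt(24) = 2*sqrt(6) ≈ 4.8990)
k(J, d) = 379316 (k(J, d) = 2*(((3*(-7) - 16) - 285)*(675 - 1264)) = 2*(((-21 - 16) - 285)*(-589)) = 2*((-37 - 285)*(-589)) = 2*(-322*(-589)) = 2*189658 = 379316)
k(-1120, -11*18 + E)/2980609 = 379316/2980609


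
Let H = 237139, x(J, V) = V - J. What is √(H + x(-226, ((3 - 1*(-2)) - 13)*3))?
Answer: √237341 ≈ 487.18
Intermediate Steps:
√(H + x(-226, ((3 - 1*(-2)) - 13)*3)) = √(237139 + (((3 - 1*(-2)) - 13)*3 - 1*(-226))) = √(237139 + (((3 + 2) - 13)*3 + 226)) = √(237139 + ((5 - 13)*3 + 226)) = √(237139 + (-8*3 + 226)) = √(237139 + (-24 + 226)) = √(237139 + 202) = √237341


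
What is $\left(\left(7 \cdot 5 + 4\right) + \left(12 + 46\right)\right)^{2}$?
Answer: $9409$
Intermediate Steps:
$\left(\left(7 \cdot 5 + 4\right) + \left(12 + 46\right)\right)^{2} = \left(\left(35 + 4\right) + 58\right)^{2} = \left(39 + 58\right)^{2} = 97^{2} = 9409$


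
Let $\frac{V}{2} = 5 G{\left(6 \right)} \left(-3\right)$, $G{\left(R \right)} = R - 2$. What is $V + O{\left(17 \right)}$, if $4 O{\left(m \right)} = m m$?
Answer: $- \frac{191}{4} \approx -47.75$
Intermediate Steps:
$O{\left(m \right)} = \frac{m^{2}}{4}$ ($O{\left(m \right)} = \frac{m m}{4} = \frac{m^{2}}{4}$)
$G{\left(R \right)} = -2 + R$
$V = -120$ ($V = 2 \cdot 5 \left(-2 + 6\right) \left(-3\right) = 2 \cdot 5 \cdot 4 \left(-3\right) = 2 \cdot 20 \left(-3\right) = 2 \left(-60\right) = -120$)
$V + O{\left(17 \right)} = -120 + \frac{17^{2}}{4} = -120 + \frac{1}{4} \cdot 289 = -120 + \frac{289}{4} = - \frac{191}{4}$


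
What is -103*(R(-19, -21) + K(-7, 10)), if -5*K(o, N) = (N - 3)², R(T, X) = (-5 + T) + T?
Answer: 27192/5 ≈ 5438.4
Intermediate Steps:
R(T, X) = -5 + 2*T
K(o, N) = -(-3 + N)²/5 (K(o, N) = -(N - 3)²/5 = -(-3 + N)²/5)
-103*(R(-19, -21) + K(-7, 10)) = -103*((-5 + 2*(-19)) - (-3 + 10)²/5) = -103*((-5 - 38) - ⅕*7²) = -103*(-43 - ⅕*49) = -103*(-43 - 49/5) = -103*(-264/5) = 27192/5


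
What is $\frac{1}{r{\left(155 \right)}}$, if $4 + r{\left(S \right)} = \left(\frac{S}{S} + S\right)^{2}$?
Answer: $\frac{1}{24332} \approx 4.1098 \cdot 10^{-5}$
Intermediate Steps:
$r{\left(S \right)} = -4 + \left(1 + S\right)^{2}$ ($r{\left(S \right)} = -4 + \left(\frac{S}{S} + S\right)^{2} = -4 + \left(1 + S\right)^{2}$)
$\frac{1}{r{\left(155 \right)}} = \frac{1}{-4 + \left(1 + 155\right)^{2}} = \frac{1}{-4 + 156^{2}} = \frac{1}{-4 + 24336} = \frac{1}{24332}$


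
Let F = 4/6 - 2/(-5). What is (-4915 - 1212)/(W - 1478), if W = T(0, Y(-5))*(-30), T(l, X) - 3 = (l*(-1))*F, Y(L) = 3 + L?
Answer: 6127/1568 ≈ 3.9075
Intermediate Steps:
F = 16/15 (F = 4*(⅙) - 2*(-⅕) = ⅔ + ⅖ = 16/15 ≈ 1.0667)
T(l, X) = 3 - 16*l/15 (T(l, X) = 3 + (l*(-1))*(16/15) = 3 - l*(16/15) = 3 - 16*l/15)
W = -90 (W = (3 - 16/15*0)*(-30) = (3 + 0)*(-30) = 3*(-30) = -90)
(-4915 - 1212)/(W - 1478) = (-4915 - 1212)/(-90 - 1478) = -6127/(-1568) = -6127*(-1/1568) = 6127/1568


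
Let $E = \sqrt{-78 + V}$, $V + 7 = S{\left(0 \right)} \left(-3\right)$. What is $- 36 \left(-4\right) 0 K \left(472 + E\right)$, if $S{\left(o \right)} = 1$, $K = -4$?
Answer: $0$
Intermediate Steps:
$V = -10$ ($V = -7 + 1 \left(-3\right) = -7 - 3 = -10$)
$E = 2 i \sqrt{22}$ ($E = \sqrt{-78 - 10} = \sqrt{-88} = 2 i \sqrt{22} \approx 9.3808 i$)
$- 36 \left(-4\right) 0 K \left(472 + E\right) = - 36 \left(-4\right) 0 \left(-4\right) \left(472 + 2 i \sqrt{22}\right) = - 36 \cdot 0 \left(-4\right) \left(472 + 2 i \sqrt{22}\right) = \left(-36\right) 0 \left(472 + 2 i \sqrt{22}\right) = 0 \left(472 + 2 i \sqrt{22}\right) = 0$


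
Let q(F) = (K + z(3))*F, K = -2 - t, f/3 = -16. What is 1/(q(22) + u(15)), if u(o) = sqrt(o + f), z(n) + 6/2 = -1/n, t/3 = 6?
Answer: -420/215627 - 9*I*sqrt(33)/2371897 ≈ -0.0019478 - 2.1797e-5*I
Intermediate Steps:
t = 18 (t = 3*6 = 18)
z(n) = -3 - 1/n
f = -48 (f = 3*(-16) = -48)
K = -20 (K = -2 - 1*18 = -2 - 18 = -20)
u(o) = sqrt(-48 + o) (u(o) = sqrt(o - 48) = sqrt(-48 + o))
q(F) = -70*F/3 (q(F) = (-20 + (-3 - 1/3))*F = (-20 - 10/3)*F = -70*F/3)
1/(q(22) + u(15)) = 1/(-70/3*22 + sqrt(-48 + 15)) = 1/(-1540/3 + sqrt(-33)) = 1/(-1540/3 + I*sqrt(33))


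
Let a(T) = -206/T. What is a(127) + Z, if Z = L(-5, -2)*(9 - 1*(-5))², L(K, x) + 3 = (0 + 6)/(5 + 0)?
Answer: -225058/635 ≈ -354.42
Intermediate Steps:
L(K, x) = -9/5 (L(K, x) = -3 + (0 + 6)/(5 + 0) = -3 + 6/5 = -9/5)
Z = -1764/5 (Z = -9*(9 - 1*(-5))²/5 = -9*(9 + 5)²/5 = -9/5*14² = -9/5*196 = -1764/5 ≈ -352.80)
a(127) + Z = -206/127 - 1764/5 = -225058/635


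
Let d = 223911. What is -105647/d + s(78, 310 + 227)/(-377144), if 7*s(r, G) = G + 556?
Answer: -279153659899/591126831288 ≈ -0.47224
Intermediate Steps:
s(r, G) = 556/7 + G/7 (s(r, G) = (G + 556)/7 = (556 + G)/7 = 556/7 + G/7)
-105647/d + s(78, 310 + 227)/(-377144) = -105647/223911 + (556/7 + (310 + 227)/7)/(-377144) = -105647*1/223911 + (556/7 + (⅐)*537)*(-1/377144) = -105647/223911 + (556/7 + 537/7)*(-1/377144) = -105647/223911 + (1093/7)*(-1/377144) = -105647/223911 - 1093/2640008 = -279153659899/591126831288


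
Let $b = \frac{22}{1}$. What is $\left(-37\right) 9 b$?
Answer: $-7326$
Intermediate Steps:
$b = 22$ ($b = 22 \cdot 1 = 22$)
$\left(-37\right) 9 b = \left(-37\right) 9 \cdot 22 = \left(-333\right) 22 = -7326$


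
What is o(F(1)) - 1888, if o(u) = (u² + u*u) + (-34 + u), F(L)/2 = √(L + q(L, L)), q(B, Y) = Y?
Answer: -1906 + 2*√2 ≈ -1903.2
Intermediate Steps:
F(L) = 2*√2*√L (F(L) = 2*√(L + L) = 2*√(2*L) = 2*(√2*√L) = 2*√2*√L)
o(u) = -34 + u + 2*u² (o(u) = (u² + u²) + (-34 + u) = 2*u² + (-34 + u) = -34 + u + 2*u²)
o(F(1)) - 1888 = (-34 + 2*√2*√1 + 2*(2*√2*√1)²) - 1888 = (-34 + 2*√2*1 + 2*(2*√2*1)²) - 1888 = (-34 + 2*√2 + 2*(2*√2)²) - 1888 = (-34 + 2*√2 + 2*8) - 1888 = (-34 + 2*√2 + 16) - 1888 = (-18 + 2*√2) - 1888 = -1906 + 2*√2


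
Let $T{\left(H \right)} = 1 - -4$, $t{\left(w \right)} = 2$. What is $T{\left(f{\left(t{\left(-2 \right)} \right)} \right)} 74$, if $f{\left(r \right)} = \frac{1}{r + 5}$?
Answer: $370$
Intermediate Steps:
$f{\left(r \right)} = \frac{1}{5 + r}$
$T{\left(H \right)} = 5$ ($T{\left(H \right)} = 1 + 4 = 5$)
$T{\left(f{\left(t{\left(-2 \right)} \right)} \right)} 74 = 5 \cdot 74 = 370$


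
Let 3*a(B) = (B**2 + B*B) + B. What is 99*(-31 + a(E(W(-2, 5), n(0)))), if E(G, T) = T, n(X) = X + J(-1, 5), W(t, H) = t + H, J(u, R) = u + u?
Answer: -2871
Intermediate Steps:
J(u, R) = 2*u
W(t, H) = H + t
n(X) = -2 + X (n(X) = X + 2*(-1) = X - 2 = -2 + X)
a(B) = B/3 + 2*B**2/3 (a(B) = ((B**2 + B*B) + B)/3 = ((B**2 + B**2) + B)/3 = (2*B**2 + B)/3 = (B + 2*B**2)/3 = B/3 + 2*B**2/3)
99*(-31 + a(E(W(-2, 5), n(0)))) = 99*(-31 + (-2 + 0)*(1 + 2*(-2 + 0))/3) = 99*(-31 + (1/3)*(-2)*(1 + 2*(-2))) = 99*(-31 + (1/3)*(-2)*(1 - 4)) = 99*(-31 + (1/3)*(-2)*(-3)) = 99*(-31 + 2) = 99*(-29) = -2871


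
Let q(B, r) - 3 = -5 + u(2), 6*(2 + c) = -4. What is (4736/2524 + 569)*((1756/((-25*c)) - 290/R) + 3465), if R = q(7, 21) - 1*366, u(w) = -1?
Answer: 23209068108229/11641950 ≈ 1.9936e+6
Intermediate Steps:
c = -8/3 (c = -2 + (⅙)*(-4) = -2 - ⅔ = -8/3 ≈ -2.6667)
q(B, r) = -3 (q(B, r) = 3 + (-5 - 1) = 3 - 6 = -3)
R = -369 (R = -3 - 1*366 = -3 - 366 = -369)
(4736/2524 + 569)*((1756/((-25*c)) - 290/R) + 3465) = (4736/2524 + 569)*((1756/((-25*(-8/3))) - 290/(-369)) + 3465) = (4736*(1/2524) + 569)*((1756/(200/3) - 290*(-1/369)) + 3465) = (1184/631 + 569)*((1756*(3/200) + 290/369) + 3465) = 360223*((1317/50 + 290/369) + 3465)/631 = 360223*(500473/18450 + 3465)/631 = (360223/631)*(64429723/18450) = 23209068108229/11641950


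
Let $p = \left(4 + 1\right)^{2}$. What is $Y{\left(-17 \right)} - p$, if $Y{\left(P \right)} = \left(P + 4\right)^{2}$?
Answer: $144$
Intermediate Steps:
$p = 25$ ($p = 5^{2} = 25$)
$Y{\left(P \right)} = \left(4 + P\right)^{2}$
$Y{\left(-17 \right)} - p = \left(4 - 17\right)^{2} - 25 = \left(-13\right)^{2} - 25 = 169 - 25 = 144$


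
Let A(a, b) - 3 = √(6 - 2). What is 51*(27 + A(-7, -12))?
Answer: 1632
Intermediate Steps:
A(a, b) = 5 (A(a, b) = 3 + √(6 - 2) = 3 + √4 = 3 + 2 = 5)
51*(27 + A(-7, -12)) = 51*(27 + 5) = 51*32 = 1632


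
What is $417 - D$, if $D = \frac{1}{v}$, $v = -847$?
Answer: $\frac{353200}{847} \approx 417.0$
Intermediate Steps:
$D = - \frac{1}{847}$ ($D = \frac{1}{-847} = - \frac{1}{847} \approx -0.0011806$)
$417 - D = 417 - - \frac{1}{847} = 417 + \frac{1}{847} = \frac{353200}{847}$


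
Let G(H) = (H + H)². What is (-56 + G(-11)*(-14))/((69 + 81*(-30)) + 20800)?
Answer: -6832/18439 ≈ -0.37052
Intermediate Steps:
G(H) = 4*H² (G(H) = (2*H)² = 4*H²)
(-56 + G(-11)*(-14))/((69 + 81*(-30)) + 20800) = (-56 + (4*(-11)²)*(-14))/((69 + 81*(-30)) + 20800) = (-56 + (4*121)*(-14))/((69 - 2430) + 20800) = (-56 + 484*(-14))/(-2361 + 20800) = (-56 - 6776)/18439 = -6832*1/18439 = -6832/18439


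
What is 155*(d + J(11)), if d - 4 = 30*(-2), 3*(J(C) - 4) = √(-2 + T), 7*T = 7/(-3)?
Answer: -8060 + 155*I*√21/9 ≈ -8060.0 + 78.922*I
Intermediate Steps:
T = -⅓ (T = (7/(-3))/7 = (7*(-⅓))/7 = (⅐)*(-7/3) = -⅓ ≈ -0.33333)
J(C) = 4 + I*√21/9 (J(C) = 4 + √(-2 - ⅓)/3 = 4 + √(-7/3)/3 = 4 + (I*√21/3)/3 = 4 + I*√21/9)
d = -56 (d = 4 + 30*(-2) = 4 - 60 = -56)
155*(d + J(11)) = 155*(-56 + (4 + I*√21/9)) = 155*(-52 + I*√21/9) = -8060 + 155*I*√21/9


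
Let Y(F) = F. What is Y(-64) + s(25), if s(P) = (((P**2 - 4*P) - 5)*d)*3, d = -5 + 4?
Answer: -1624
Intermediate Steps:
d = -1
s(P) = 15 - 3*P**2 + 12*P (s(P) = (((P**2 - 4*P) - 5)*(-1))*3 = ((-5 + P**2 - 4*P)*(-1))*3 = (5 - P**2 + 4*P)*3 = 15 - 3*P**2 + 12*P)
Y(-64) + s(25) = -64 + (15 - 3*25**2 + 12*25) = -64 + (15 - 3*625 + 300) = -64 + (15 - 1875 + 300) = -64 - 1560 = -1624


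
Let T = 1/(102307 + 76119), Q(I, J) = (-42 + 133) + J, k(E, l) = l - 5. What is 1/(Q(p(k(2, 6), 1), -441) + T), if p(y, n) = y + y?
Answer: -178426/62449099 ≈ -0.0028571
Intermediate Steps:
k(E, l) = -5 + l
p(y, n) = 2*y
Q(I, J) = 91 + J
T = 1/178426 ≈ 5.6046e-6
1/(Q(p(k(2, 6), 1), -441) + T) = 1/((91 - 441) + 1/178426) = 1/(-350 + 1/178426) = 1/(-62449099/178426) = -178426/62449099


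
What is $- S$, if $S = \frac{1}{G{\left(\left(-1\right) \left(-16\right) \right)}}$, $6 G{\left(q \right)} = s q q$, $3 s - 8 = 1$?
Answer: $- \frac{1}{128} \approx -0.0078125$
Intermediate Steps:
$s = 3$ ($s = \frac{8}{3} + \frac{1}{3} \cdot 1 = \frac{8}{3} + \frac{1}{3} = 3$)
$G{\left(q \right)} = \frac{q^{2}}{2}$ ($G{\left(q \right)} = \frac{3 q q}{6} = \frac{3 q^{2}}{6} = \frac{q^{2}}{2}$)
$S = \frac{1}{128}$ ($S = \frac{1}{\frac{1}{2} \left(\left(-1\right) \left(-16\right)\right)^{2}} = \frac{1}{\frac{1}{2} \cdot 16^{2}} = \frac{1}{\frac{1}{2} \cdot 256} = \frac{1}{128} \approx 0.0078125$)
$- S = \left(-1\right) \frac{1}{128} = - \frac{1}{128}$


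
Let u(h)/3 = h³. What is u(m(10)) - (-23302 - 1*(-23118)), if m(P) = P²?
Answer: 3000184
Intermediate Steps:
u(h) = 3*h³
u(m(10)) - (-23302 - 1*(-23118)) = 3*(10²)³ - (-23302 - 1*(-23118)) = 3*100³ - (-23302 + 23118) = 3*1000000 - 1*(-184) = 3000000 + 184 = 3000184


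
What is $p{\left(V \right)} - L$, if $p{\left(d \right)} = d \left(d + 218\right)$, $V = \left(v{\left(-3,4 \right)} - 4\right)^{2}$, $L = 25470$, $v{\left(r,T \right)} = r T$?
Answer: $95874$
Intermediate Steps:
$v{\left(r,T \right)} = T r$
$V = 256$ ($V = \left(4 \left(-3\right) - 4\right)^{2} = \left(-12 - 4\right)^{2} = \left(-16\right)^{2} = 256$)
$p{\left(d \right)} = d \left(218 + d\right)$
$p{\left(V \right)} - L = 256 \left(218 + 256\right) - 25470 = 256 \cdot 474 - 25470 = 121344 - 25470 = 95874$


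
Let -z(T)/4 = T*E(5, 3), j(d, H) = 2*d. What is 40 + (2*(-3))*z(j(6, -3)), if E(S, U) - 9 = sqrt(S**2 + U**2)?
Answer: 2632 + 288*sqrt(34) ≈ 4311.3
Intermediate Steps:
E(S, U) = 9 + sqrt(S**2 + U**2)
z(T) = -4*T*(9 + sqrt(34)) (z(T) = -4*T*(9 + sqrt(5**2 + 3**2)) = -4*T*(9 + sqrt(25 + 9)) = -4*T*(9 + sqrt(34)))
40 + (2*(-3))*z(j(6, -3)) = 40 + (2*(-3))*(-4*2*6*(9 + sqrt(34))) = 40 - (-24)*12*(9 + sqrt(34)) = 40 - 6*(-432 - 48*sqrt(34)) = 40 + (2592 + 288*sqrt(34)) = 2632 + 288*sqrt(34)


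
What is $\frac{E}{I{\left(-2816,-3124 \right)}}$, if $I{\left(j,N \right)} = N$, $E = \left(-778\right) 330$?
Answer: $\frac{5835}{71} \approx 82.183$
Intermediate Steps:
$E = -256740$
$\frac{E}{I{\left(-2816,-3124 \right)}} = - \frac{256740}{-3124} = \left(-256740\right) \left(- \frac{1}{3124}\right) = \frac{5835}{71}$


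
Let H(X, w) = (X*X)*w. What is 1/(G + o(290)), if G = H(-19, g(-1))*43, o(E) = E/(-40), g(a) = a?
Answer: -4/62121 ≈ -6.4390e-5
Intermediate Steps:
o(E) = -E/40 (o(E) = E*(-1/40) = -E/40)
H(X, w) = w*X**2 (H(X, w) = X**2*w = w*X**2)
G = -15523 (G = -1*(-19)**2*43 = -1*361*43 = -361*43 = -15523)
1/(G + o(290)) = 1/(-15523 - 1/40*290) = 1/(-15523 - 29/4) = 1/(-62121/4) = -4/62121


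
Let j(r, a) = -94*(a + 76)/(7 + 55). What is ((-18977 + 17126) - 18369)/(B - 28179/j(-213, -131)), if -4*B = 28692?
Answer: 8711450/3235959 ≈ 2.6921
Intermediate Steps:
B = -7173 (B = -¼*28692 = -7173)
j(r, a) = -3572/31 - 47*a/31 (j(r, a) = -(3572/31 + 47*a/31) = -94*(38/31 + a/62) = -3572/31 - 47*a/31)
((-18977 + 17126) - 18369)/(B - 28179/j(-213, -131)) = ((-18977 + 17126) - 18369)/(-7173 - 28179/(-3572/31 - 47/31*(-131))) = (-1851 - 18369)/(-7173 - 28179/(-3572/31 + 6157/31)) = -20220/(-7173 - 28179/2585/31) = -20220/(-7173 - 28179*31/2585) = -20220/(-7173 - 873549/2585) = -20220/(-19415754/2585) = -20220*(-2585/19415754) = 8711450/3235959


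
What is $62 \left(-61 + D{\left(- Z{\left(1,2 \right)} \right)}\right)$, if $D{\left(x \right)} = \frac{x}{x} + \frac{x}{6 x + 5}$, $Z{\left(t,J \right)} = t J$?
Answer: $- \frac{25916}{7} \approx -3702.3$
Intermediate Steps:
$Z{\left(t,J \right)} = J t$
$D{\left(x \right)} = 1 + \frac{x}{5 + 6 x}$
$62 \left(-61 + D{\left(- Z{\left(1,2 \right)} \right)}\right) = 62 \left(-61 + \frac{5 + 7 \left(- 2 \cdot 1\right)}{5 + 6 \left(- 2 \cdot 1\right)}\right) = 62 \left(-61 + \frac{5 + 7 \left(\left(-1\right) 2\right)}{5 + 6 \left(\left(-1\right) 2\right)}\right) = 62 \left(-61 + \frac{5 + 7 \left(-2\right)}{5 + 6 \left(-2\right)}\right) = 62 \left(-61 + \frac{5 - 14}{5 - 12}\right) = 62 \left(-61 + \frac{1}{-7} \left(-9\right)\right) = 62 \left(-61 - - \frac{9}{7}\right) = 62 \left(-61 + \frac{9}{7}\right) = 62 \left(- \frac{418}{7}\right) = - \frac{25916}{7}$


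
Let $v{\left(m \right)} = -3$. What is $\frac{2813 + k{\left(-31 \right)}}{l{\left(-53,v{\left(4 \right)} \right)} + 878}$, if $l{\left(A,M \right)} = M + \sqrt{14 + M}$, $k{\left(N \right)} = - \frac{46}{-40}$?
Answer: $\frac{9849525}{3062456} - \frac{56283 \sqrt{11}}{15312280} \approx 3.204$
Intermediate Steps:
$k{\left(N \right)} = \frac{23}{20}$ ($k{\left(N \right)} = \left(-46\right) \left(- \frac{1}{40}\right) = \frac{23}{20}$)
$\frac{2813 + k{\left(-31 \right)}}{l{\left(-53,v{\left(4 \right)} \right)} + 878} = \frac{2813 + \frac{23}{20}}{\left(-3 + \sqrt{14 - 3}\right) + 878} = \frac{56283}{20 \left(\left(-3 + \sqrt{11}\right) + 878\right)} = \frac{56283}{20 \left(875 + \sqrt{11}\right)}$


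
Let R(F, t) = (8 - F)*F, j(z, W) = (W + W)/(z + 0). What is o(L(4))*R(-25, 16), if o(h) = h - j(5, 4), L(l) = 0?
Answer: 1320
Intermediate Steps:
j(z, W) = 2*W/z (j(z, W) = (2*W)/z = 2*W/z)
R(F, t) = F*(8 - F)
o(h) = -8/5 + h (o(h) = h - 2*4/5 = h - 1*8/5 = h - 8/5 = -8/5 + h)
o(L(4))*R(-25, 16) = (-8/5 + 0)*(-25*(8 - 1*(-25))) = -(-40)*(8 + 25) = -(-40)*33 = -8/5*(-825) = 1320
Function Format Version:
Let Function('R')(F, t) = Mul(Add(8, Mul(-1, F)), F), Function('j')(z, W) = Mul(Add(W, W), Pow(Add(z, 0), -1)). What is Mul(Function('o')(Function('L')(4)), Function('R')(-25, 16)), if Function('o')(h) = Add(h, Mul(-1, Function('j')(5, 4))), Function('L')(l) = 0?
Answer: 1320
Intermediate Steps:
Function('j')(z, W) = Mul(2, W, Pow(z, -1)) (Function('j')(z, W) = Mul(Mul(2, W), Pow(z, -1)) = Mul(2, W, Pow(z, -1)))
Function('R')(F, t) = Mul(F, Add(8, Mul(-1, F)))
Function('o')(h) = Add(Rational(-8, 5), h) (Function('o')(h) = Add(h, Mul(-1, Mul(2, 4, Pow(5, -1)))) = Add(h, Mul(-1, Mul(2, 4, Rational(1, 5)))) = Add(h, Mul(-1, Rational(8, 5))) = Add(h, Rational(-8, 5)) = Add(Rational(-8, 5), h))
Mul(Function('o')(Function('L')(4)), Function('R')(-25, 16)) = Mul(Add(Rational(-8, 5), 0), Mul(-25, Add(8, Mul(-1, -25)))) = Mul(Rational(-8, 5), Mul(-25, Add(8, 25))) = Mul(Rational(-8, 5), Mul(-25, 33)) = Mul(Rational(-8, 5), -825) = 1320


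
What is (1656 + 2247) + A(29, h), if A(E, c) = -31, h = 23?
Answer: 3872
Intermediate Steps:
(1656 + 2247) + A(29, h) = (1656 + 2247) - 31 = 3903 - 31 = 3872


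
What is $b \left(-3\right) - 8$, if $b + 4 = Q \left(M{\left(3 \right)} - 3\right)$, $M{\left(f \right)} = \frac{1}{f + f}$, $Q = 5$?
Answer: $\frac{93}{2} \approx 46.5$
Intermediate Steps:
$M{\left(f \right)} = \frac{1}{2 f}$
$b = - \frac{109}{6}$ ($b = -4 + 5 \left(\frac{1}{2 \cdot 3} - 3\right) = -4 + 5 \left(\frac{1}{2} \cdot \frac{1}{3} - 3\right) = -4 + 5 \left(\frac{1}{6} - 3\right) = -4 + 5 \left(- \frac{17}{6}\right) = -4 - \frac{85}{6} = - \frac{109}{6} \approx -18.167$)
$b \left(-3\right) - 8 = \left(- \frac{109}{6}\right) \left(-3\right) - 8 = \frac{109}{2} - 8 = \frac{93}{2}$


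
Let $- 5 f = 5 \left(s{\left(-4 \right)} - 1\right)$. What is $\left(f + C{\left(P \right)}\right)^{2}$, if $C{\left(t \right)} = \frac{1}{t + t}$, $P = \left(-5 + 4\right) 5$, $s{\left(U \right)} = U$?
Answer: $\frac{2401}{100} \approx 24.01$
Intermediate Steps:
$P = -5$ ($P = \left(-1\right) 5 = -5$)
$C{\left(t \right)} = \frac{1}{2 t}$
$f = 5$ ($f = - \frac{5 \left(-4 - 1\right)}{5} = - \frac{5 \left(-5\right)}{5} = \left(- \frac{1}{5}\right) \left(-25\right) = 5$)
$\left(f + C{\left(P \right)}\right)^{2} = \left(5 + \frac{1}{2 \left(-5\right)}\right)^{2} = \left(5 + \frac{1}{2} \left(- \frac{1}{5}\right)\right)^{2} = \left(5 - \frac{1}{10}\right)^{2} = \left(\frac{49}{10}\right)^{2} = \frac{2401}{100}$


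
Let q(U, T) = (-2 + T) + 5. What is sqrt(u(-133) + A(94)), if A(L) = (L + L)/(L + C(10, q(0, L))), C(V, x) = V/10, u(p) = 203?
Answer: sqrt(1849935)/95 ≈ 14.317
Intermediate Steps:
q(U, T) = 3 + T
C(V, x) = V/10 (C(V, x) = V*(1/10) = V/10)
A(L) = 2*L/(1 + L) (A(L) = (L + L)/(L + (1/10)*10) = (2*L)/(L + 1) = (2*L)/(1 + L) = 2*L/(1 + L))
sqrt(u(-133) + A(94)) = sqrt(203 + 2*94/(1 + 94)) = sqrt(203 + 2*94/95) = sqrt(203 + 2*94*(1/95)) = sqrt(203 + 188/95) = sqrt(19473/95) = sqrt(1849935)/95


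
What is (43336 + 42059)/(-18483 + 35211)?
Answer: 28465/5576 ≈ 5.1049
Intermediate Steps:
(43336 + 42059)/(-18483 + 35211) = 85395/16728 = 85395*(1/16728) = 28465/5576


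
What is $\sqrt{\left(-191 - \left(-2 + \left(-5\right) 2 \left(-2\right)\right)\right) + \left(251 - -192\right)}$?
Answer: $3 \sqrt{26} \approx 15.297$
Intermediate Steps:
$\sqrt{\left(-191 - \left(-2 + \left(-5\right) 2 \left(-2\right)\right)\right) + \left(251 - -192\right)} = \sqrt{\left(-191 - \left(-2 - -20\right)\right) + \left(251 + 192\right)} = \sqrt{\left(-191 - \left(-2 + 20\right)\right) + 443} = \sqrt{\left(-191 - 18\right) + 443} = \sqrt{-209 + 443} = \sqrt{234} = 3 \sqrt{26}$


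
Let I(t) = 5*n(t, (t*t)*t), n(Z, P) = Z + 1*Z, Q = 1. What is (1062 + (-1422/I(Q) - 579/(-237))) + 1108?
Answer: 801946/395 ≈ 2030.2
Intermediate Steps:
n(Z, P) = 2*Z (n(Z, P) = Z + Z = 2*Z)
I(t) = 10*t (I(t) = 5*(2*t) = 10*t)
(1062 + (-1422/I(Q) - 579/(-237))) + 1108 = (1062 + (-1422/(10*1) - 579/(-237))) + 1108 = (1062 + (-1422/10 - 579*(-1/237))) + 1108 = (1062 + (-1422*1/10 + 193/79)) + 1108 = (1062 + (-711/5 + 193/79)) + 1108 = (1062 - 55204/395) + 1108 = 364286/395 + 1108 = 801946/395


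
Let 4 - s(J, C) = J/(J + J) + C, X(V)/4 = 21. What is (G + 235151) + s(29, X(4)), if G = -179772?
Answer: 110597/2 ≈ 55299.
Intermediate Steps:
X(V) = 84 (X(V) = 4*21 = 84)
s(J, C) = 7/2 - C (s(J, C) = 4 - (J/(J + J) + C) = 4 - (J/((2*J)) + C) = 4 - ((1/(2*J))*J + C) = 4 - (1/2 + C) = 4 + (-1/2 - C) = 7/2 - C)
(G + 235151) + s(29, X(4)) = (-179772 + 235151) + (7/2 - 1*84) = 55379 + (7/2 - 84) = 55379 - 161/2 = 110597/2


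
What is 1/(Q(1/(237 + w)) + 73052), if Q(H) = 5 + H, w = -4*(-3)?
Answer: 249/18191194 ≈ 1.3688e-5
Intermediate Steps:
w = 12
1/(Q(1/(237 + w)) + 73052) = 1/((5 + 1/(237 + 12)) + 73052) = 1/((5 + 1/249) + 73052) = 1/(1246/249 + 73052) = 1/(18191194/249) = 249/18191194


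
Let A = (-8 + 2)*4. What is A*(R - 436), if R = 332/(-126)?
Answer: 221072/21 ≈ 10527.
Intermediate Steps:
R = -166/63 (R = 332*(-1/126) = -166/63 ≈ -2.6349)
A = -24 (A = -6*4 = -24)
A*(R - 436) = -24*(-166/63 - 436) = -24*(-27634/63) = 221072/21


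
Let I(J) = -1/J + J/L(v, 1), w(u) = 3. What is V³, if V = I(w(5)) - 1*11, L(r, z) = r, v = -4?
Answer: -3048625/1728 ≈ -1764.3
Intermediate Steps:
I(J) = -1/J - J/4 (I(J) = -1/J + J/(-4) = -1/J + J*(-¼) = -1/J - J/4)
V = -145/12 (V = (-1/3 - ¼*3) - 1*11 = (-1*⅓ - ¾) - 11 = (-⅓ - ¾) - 11 = -13/12 - 11 = -145/12 ≈ -12.083)
V³ = (-145/12)³ = -3048625/1728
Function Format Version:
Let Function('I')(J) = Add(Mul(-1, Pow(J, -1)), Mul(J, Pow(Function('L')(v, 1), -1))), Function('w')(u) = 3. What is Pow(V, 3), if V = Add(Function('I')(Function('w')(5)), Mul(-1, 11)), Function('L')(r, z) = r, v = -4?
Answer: Rational(-3048625, 1728) ≈ -1764.3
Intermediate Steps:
Function('I')(J) = Add(Mul(-1, Pow(J, -1)), Mul(Rational(-1, 4), J)) (Function('I')(J) = Add(Mul(-1, Pow(J, -1)), Mul(J, Pow(-4, -1))) = Add(Mul(-1, Pow(J, -1)), Mul(J, Rational(-1, 4))) = Add(Mul(-1, Pow(J, -1)), Mul(Rational(-1, 4), J)))
V = Rational(-145, 12) (V = Add(Add(Mul(-1, Pow(3, -1)), Mul(Rational(-1, 4), 3)), Mul(-1, 11)) = Add(Add(Mul(-1, Rational(1, 3)), Rational(-3, 4)), -11) = Add(Add(Rational(-1, 3), Rational(-3, 4)), -11) = Add(Rational(-13, 12), -11) = Rational(-145, 12) ≈ -12.083)
Pow(V, 3) = Pow(Rational(-145, 12), 3) = Rational(-3048625, 1728)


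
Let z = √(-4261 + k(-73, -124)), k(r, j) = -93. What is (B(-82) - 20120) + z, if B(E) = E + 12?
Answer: -20190 + I*√4354 ≈ -20190.0 + 65.985*I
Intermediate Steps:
B(E) = 12 + E
z = I*√4354 (z = √(-4261 - 93) = √(-4354) = I*√4354 ≈ 65.985*I)
(B(-82) - 20120) + z = ((12 - 82) - 20120) + I*√4354 = (-70 - 20120) + I*√4354 = -20190 + I*√4354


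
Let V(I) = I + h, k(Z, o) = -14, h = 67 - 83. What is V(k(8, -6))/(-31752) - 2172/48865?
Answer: -11249899/258593580 ≈ -0.043504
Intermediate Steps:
h = -16
V(I) = -16 + I (V(I) = I - 16 = -16 + I)
V(k(8, -6))/(-31752) - 2172/48865 = (-16 - 14)/(-31752) - 2172/48865 = -30*(-1/31752) - 2172*1/48865 = 5/5292 - 2172/48865 = -11249899/258593580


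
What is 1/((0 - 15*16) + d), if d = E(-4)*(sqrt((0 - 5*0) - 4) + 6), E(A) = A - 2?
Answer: -23/6360 + I/6360 ≈ -0.0036164 + 0.00015723*I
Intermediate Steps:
E(A) = -2 + A
d = -36 - 12*I (d = (-2 - 4)*(sqrt((0 - 5*0) - 4) + 6) = -6*(sqrt((0 + 0) - 4) + 6) = -6*(sqrt(0 - 4) + 6) = -6*(sqrt(-4) + 6) = -6*(2*I + 6) = -6*(6 + 2*I) = -36 - 12*I ≈ -36.0 - 12.0*I)
1/((0 - 15*16) + d) = 1/((0 - 15*16) + (-36 - 12*I)) = 1/((0 - 240) + (-36 - 12*I)) = 1/(-240 + (-36 - 12*I)) = 1/(-276 - 12*I) = (-276 + 12*I)/76320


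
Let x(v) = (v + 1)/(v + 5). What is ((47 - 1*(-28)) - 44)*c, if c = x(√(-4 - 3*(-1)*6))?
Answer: -279/11 + 124*√14/11 ≈ 16.815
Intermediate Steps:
x(v) = (1 + v)/(5 + v)
c = (1 + √14)/(5 + √14) (c = (1 + √(-4 - 3*(-1)*6))/(5 + √(-4 - 3*(-1)*6)) = (1 + √(-4 + 3*6))/(5 + √(-4 + 3*6)) = (1 + √(-4 + 18))/(5 + √(-4 + 18)) = (1 + √14)/(5 + √14) ≈ 0.54242)
((47 - 1*(-28)) - 44)*c = ((47 - 1*(-28)) - 44)*(-9/11 + 4*√14/11) = ((47 + 28) - 44)*(-9/11 + 4*√14/11) = (75 - 44)*(-9/11 + 4*√14/11) = 31*(-9/11 + 4*√14/11) = -279/11 + 124*√14/11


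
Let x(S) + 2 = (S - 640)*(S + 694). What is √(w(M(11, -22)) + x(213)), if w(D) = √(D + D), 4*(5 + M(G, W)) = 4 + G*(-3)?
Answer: √(-1549164 + 14*I*√2)/2 ≈ 0.0039768 + 622.33*I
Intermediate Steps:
x(S) = -2 + (-640 + S)*(694 + S) (x(S) = -2 + (S - 640)*(S + 694) = -2 + (-640 + S)*(694 + S))
M(G, W) = -4 - 3*G/4 (M(G, W) = -5 + (4 + G*(-3))/4 = -5 + (4 - 3*G)/4 = -5 + (1 - 3*G/4) = -4 - 3*G/4)
w(D) = √2*√D (w(D) = √(2*D) = √2*√D)
√(w(M(11, -22)) + x(213)) = √(√2*√(-4 - ¾*11) + (-444162 + 213² + 54*213)) = √(√2*√(-4 - 33/4) + (-444162 + 45369 + 11502)) = √(√2*√(-49/4) - 387291) = √(√2*(7*I/2) - 387291) = √(7*I*√2/2 - 387291) = √(-387291 + 7*I*√2/2)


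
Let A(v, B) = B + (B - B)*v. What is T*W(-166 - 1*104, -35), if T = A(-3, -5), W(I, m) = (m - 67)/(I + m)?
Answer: -102/61 ≈ -1.6721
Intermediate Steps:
A(v, B) = B (A(v, B) = B + 0*v = B + 0 = B)
W(I, m) = (-67 + m)/(I + m)
T = -5
T*W(-166 - 1*104, -35) = -5*(-67 - 35)/((-166 - 1*104) - 35) = -5*(-102)/((-166 - 104) - 35) = -5*(-102)/(-270 - 35) = -5*(-102)/(-305) = -(-1)*(-102)/61 = -5*102/305 = -102/61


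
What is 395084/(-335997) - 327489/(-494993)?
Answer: -85528492879/166316163021 ≈ -0.51425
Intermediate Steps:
395084/(-335997) - 327489/(-494993) = 395084*(-1/335997) - 327489*(-1/494993) = -395084/335997 + 327489/494993 = -85528492879/166316163021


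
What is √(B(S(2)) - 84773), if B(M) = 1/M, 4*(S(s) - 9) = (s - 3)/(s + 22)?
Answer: I*√63136219589/863 ≈ 291.16*I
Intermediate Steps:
S(s) = 9 + (-3 + s)/(4*(22 + s)) (S(s) = 9 + ((s - 3)/(s + 22))/4 = 9 + ((-3 + s)/(22 + s))/4 = 9 + (-3 + s)/(4*(22 + s)))
√(B(S(2)) - 84773) = √(1/((789 + 37*2)/(4*(22 + 2))) - 84773) = √(1/((¼)*(789 + 74)/24) - 84773) = √(1/((¼)*(1/24)*863) - 84773) = √(1/(863/96) - 84773) = √(96/863 - 84773) = √(-73159003/863) = I*√63136219589/863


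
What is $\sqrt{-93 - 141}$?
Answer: $3 i \sqrt{26} \approx 15.297 i$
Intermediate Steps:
$\sqrt{-93 - 141} = \sqrt{-234} = 3 i \sqrt{26}$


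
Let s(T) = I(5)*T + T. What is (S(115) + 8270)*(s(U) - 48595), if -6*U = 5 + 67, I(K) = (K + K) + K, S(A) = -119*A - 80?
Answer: 268084565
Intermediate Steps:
S(A) = -80 - 119*A
I(K) = 3*K (I(K) = 2*K + K = 3*K)
U = -12 (U = -(5 + 67)/6 = -⅙*72 = -12)
s(T) = 16*T (s(T) = (3*5)*T + T = 15*T + T = 16*T)
(S(115) + 8270)*(s(U) - 48595) = ((-80 - 119*115) + 8270)*(16*(-12) - 48595) = ((-80 - 13685) + 8270)*(-192 - 48595) = (-13765 + 8270)*(-48787) = -5495*(-48787) = 268084565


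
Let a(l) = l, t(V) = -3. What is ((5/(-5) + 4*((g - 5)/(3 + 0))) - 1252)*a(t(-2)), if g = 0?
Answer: 3779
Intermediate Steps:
((5/(-5) + 4*((g - 5)/(3 + 0))) - 1252)*a(t(-2)) = ((5/(-5) + 4*((0 - 5)/(3 + 0))) - 1252)*(-3) = ((5*(-⅕) + 4*(-5/3)) - 1252)*(-3) = ((-1 + 4*(-5*⅓)) - 1252)*(-3) = ((-1 + 4*(-5/3)) - 1252)*(-3) = ((-1 - 20/3) - 1252)*(-3) = (-23/3 - 1252)*(-3) = -3779/3*(-3) = 3779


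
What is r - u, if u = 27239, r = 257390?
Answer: 230151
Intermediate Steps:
r - u = 257390 - 1*27239 = 257390 - 27239 = 230151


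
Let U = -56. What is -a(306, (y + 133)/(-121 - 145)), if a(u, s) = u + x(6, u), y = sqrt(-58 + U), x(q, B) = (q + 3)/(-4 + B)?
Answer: -92421/302 ≈ -306.03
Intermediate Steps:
x(q, B) = (3 + q)/(-4 + B)
y = I*sqrt(114) (y = sqrt(-58 - 56) = sqrt(-114) = I*sqrt(114) ≈ 10.677*I)
a(u, s) = u + 9/(-4 + u) (a(u, s) = u + (3 + 6)/(-4 + u) = u + 9/(-4 + u))
-a(306, (y + 133)/(-121 - 145)) = -(9 + 306*(-4 + 306))/(-4 + 306) = -(9 + 306*302)/302 = -(9 + 92412)/302 = -92421/302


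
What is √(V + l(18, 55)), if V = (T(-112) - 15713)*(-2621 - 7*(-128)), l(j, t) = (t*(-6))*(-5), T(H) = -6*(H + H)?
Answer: 5*√991527 ≈ 4978.8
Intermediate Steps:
T(H) = -12*H
l(j, t) = 30*t (l(j, t) = -6*t*(-5) = 30*t)
V = 24786525 (V = (-12*(-112) - 15713)*(-2621 - 7*(-128)) = (1344 - 15713)*(-2621 + 896) = -14369*(-1725) = 24786525)
√(V + l(18, 55)) = √(24786525 + 30*55) = √(24786525 + 1650) = √24788175 = 5*√991527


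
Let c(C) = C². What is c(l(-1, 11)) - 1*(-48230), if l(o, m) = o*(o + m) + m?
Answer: 48231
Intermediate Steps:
l(o, m) = m + o*(m + o) (l(o, m) = o*(m + o) + m = m + o*(m + o))
c(l(-1, 11)) - 1*(-48230) = (11 + (-1)² + 11*(-1))² - 1*(-48230) = (11 + 1 - 11)² + 48230 = 1² + 48230 = 1 + 48230 = 48231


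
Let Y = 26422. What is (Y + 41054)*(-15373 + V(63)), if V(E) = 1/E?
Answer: -21783457016/21 ≈ -1.0373e+9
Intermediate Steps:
(Y + 41054)*(-15373 + V(63)) = (26422 + 41054)*(-15373 + 1/63) = 67476*(-15373 + 1/63) = 67476*(-968498/63) = -21783457016/21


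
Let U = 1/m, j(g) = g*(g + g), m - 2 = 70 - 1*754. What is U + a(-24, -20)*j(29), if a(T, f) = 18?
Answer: 20648231/682 ≈ 30276.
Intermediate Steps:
m = -682 (m = 2 + (70 - 1*754) = 2 + (70 - 754) = 2 - 684 = -682)
j(g) = 2*g² (j(g) = g*(2*g) = 2*g²)
U = -1/682 (U = 1/(-682) = -1/682 ≈ -0.0014663)
U + a(-24, -20)*j(29) = -1/682 + 18*(2*29²) = -1/682 + 18*(2*841) = -1/682 + 18*1682 = -1/682 + 30276 = 20648231/682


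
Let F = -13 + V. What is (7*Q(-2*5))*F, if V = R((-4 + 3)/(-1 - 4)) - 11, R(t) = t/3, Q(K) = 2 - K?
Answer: -10052/5 ≈ -2010.4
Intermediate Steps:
R(t) = t/3 (R(t) = t*(1/3) = t/3)
V = -164/15 (V = ((-4 + 3)/(-1 - 4))/3 - 11 = (-1/(-5))/3 - 11 = (-1*(-1/5))/3 - 11 = (1/3)*(1/5) - 11 = 1/15 - 11 = -164/15 ≈ -10.933)
F = -359/15 (F = -13 - 164/15 = -359/15 ≈ -23.933)
(7*Q(-2*5))*F = (7*(2 - (-2)*5))*(-359/15) = (7*(2 - 1*(-10)))*(-359/15) = (7*(2 + 10))*(-359/15) = (7*12)*(-359/15) = 84*(-359/15) = -10052/5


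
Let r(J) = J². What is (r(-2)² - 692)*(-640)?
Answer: 432640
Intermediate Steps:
(r(-2)² - 692)*(-640) = (((-2)²)² - 692)*(-640) = (4² - 692)*(-640) = (16 - 692)*(-640) = -676*(-640) = 432640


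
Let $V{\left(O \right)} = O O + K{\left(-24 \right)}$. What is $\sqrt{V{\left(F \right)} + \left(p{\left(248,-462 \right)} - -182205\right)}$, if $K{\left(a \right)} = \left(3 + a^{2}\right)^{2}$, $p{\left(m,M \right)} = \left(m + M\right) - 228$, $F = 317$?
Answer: $\sqrt{617493} \approx 785.81$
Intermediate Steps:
$p{\left(m,M \right)} = -228 + M + m$ ($p{\left(m,M \right)} = \left(M + m\right) - 228 = -228 + M + m$)
$V{\left(O \right)} = 335241 + O^{2}$ ($V{\left(O \right)} = O O + \left(3 + \left(-24\right)^{2}\right)^{2} = O^{2} + \left(3 + 576\right)^{2} = O^{2} + 579^{2} = O^{2} + 335241 = 335241 + O^{2}$)
$\sqrt{V{\left(F \right)} + \left(p{\left(248,-462 \right)} - -182205\right)} = \sqrt{\left(335241 + 317^{2}\right) - -181763} = \sqrt{\left(335241 + 100489\right) + \left(-442 + 182205\right)} = \sqrt{435730 + 181763} = \sqrt{617493}$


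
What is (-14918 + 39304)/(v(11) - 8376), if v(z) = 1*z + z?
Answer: -12193/4177 ≈ -2.9191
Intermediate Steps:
v(z) = 2*z (v(z) = z + z = 2*z)
(-14918 + 39304)/(v(11) - 8376) = (-14918 + 39304)/(2*11 - 8376) = 24386/(22 - 8376) = 24386/(-8354) = 24386*(-1/8354) = -12193/4177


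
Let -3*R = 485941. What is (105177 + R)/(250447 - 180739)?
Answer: -85205/104562 ≈ -0.81488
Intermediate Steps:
R = -485941/3 (R = -⅓*485941 = -485941/3 ≈ -1.6198e+5)
(105177 + R)/(250447 - 180739) = (105177 - 485941/3)/(250447 - 180739) = -170410/3/69708 = -170410/3*1/69708 = -85205/104562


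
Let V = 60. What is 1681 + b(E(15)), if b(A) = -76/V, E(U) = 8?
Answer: 25196/15 ≈ 1679.7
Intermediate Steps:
b(A) = -19/15 (b(A) = -76/60 = -76*1/60 = -19/15)
1681 + b(E(15)) = 1681 - 19/15 = 25196/15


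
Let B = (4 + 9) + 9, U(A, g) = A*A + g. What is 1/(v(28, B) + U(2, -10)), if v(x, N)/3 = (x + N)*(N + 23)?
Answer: 1/6744 ≈ 0.00014828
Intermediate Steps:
U(A, g) = g + A² (U(A, g) = A² + g = g + A²)
B = 22 (B = 13 + 9 = 22)
v(x, N) = 3*(23 + N)*(N + x) (v(x, N) = 3*((x + N)*(N + 23)) = 3*((N + x)*(23 + N)) = 3*((23 + N)*(N + x)) = 3*(23 + N)*(N + x))
1/(v(28, B) + U(2, -10)) = 1/((3*22² + 69*22 + 69*28 + 3*22*28) + (-10 + 2²)) = 1/((3*484 + 1518 + 1932 + 1848) + (-10 + 4)) = 1/((1452 + 1518 + 1932 + 1848) - 6) = 1/(6750 - 6) = 1/6744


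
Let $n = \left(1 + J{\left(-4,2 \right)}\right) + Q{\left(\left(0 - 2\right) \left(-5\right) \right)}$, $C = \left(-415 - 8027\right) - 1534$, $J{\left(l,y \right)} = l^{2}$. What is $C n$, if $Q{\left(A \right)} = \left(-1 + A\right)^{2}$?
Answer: $-977648$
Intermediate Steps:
$C = -9976$ ($C = -8442 - 1534 = -9976$)
$n = 98$ ($n = \left(1 + \left(-4\right)^{2}\right) + \left(-1 + \left(0 - 2\right) \left(-5\right)\right)^{2} = \left(1 + 16\right) + \left(-1 - -10\right)^{2} = 17 + \left(-1 + 10\right)^{2} = 17 + 9^{2} = 17 + 81 = 98$)
$C n = \left(-9976\right) 98 = -977648$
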